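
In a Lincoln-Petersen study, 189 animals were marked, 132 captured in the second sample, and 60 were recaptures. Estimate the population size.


N = M * C / R = 189 * 132 / 60 = 24948 / 60 = 415.80 ≈ 416

416 individuals


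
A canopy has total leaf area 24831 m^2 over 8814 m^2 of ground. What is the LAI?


LAI = 24831 / 8814 = 2.8172 ≈ 2.82

2.82


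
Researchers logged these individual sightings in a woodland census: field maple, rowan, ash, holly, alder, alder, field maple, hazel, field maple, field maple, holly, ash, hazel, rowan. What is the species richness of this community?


Total individuals logged = 14
Distinct species (count of individuals): field maple (4), rowan (2), ash (2), holly (2), alder (2), hazel (2)
Species richness = number of distinct species = 6

6


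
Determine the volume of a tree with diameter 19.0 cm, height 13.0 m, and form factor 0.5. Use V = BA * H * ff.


(D/200)^2 = (19.0/200)^2 = 0.095^2 = 0.009025
BA = 3.141593 * 0.009025 = 0.0283529 m^2
V = 0.0283529 * 13.0 * 0.5 = 0.184294 ≈ 0.184 m^3

0.184 m^3


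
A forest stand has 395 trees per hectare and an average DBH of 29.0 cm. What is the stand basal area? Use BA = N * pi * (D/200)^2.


(D/200)^2 = (29.0/200)^2 = 0.145^2 = 0.021025
Individual BA = 3.141593 * 0.021025 = 0.0660520 m^2
Stand BA = 395 * 0.0660520 = 26.0905 ≈ 26.09 m^2/ha

26.09 m^2/ha


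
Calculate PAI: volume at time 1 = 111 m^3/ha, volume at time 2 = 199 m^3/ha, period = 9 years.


PAI = (V2 - V1) / period = (199 - 111) / 9 = 88 / 9 = 9.7778 ≈ 9.78 m^3/ha/yr

9.78 m^3/ha/yr


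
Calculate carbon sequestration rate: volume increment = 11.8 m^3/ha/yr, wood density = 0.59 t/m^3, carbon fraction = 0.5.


C = 11.8 * 0.59 * 0.5 = 3.481 ≈ 3.48 t C/ha/yr

3.48 t C/ha/yr


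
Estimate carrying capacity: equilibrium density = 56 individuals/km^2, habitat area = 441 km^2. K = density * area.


K = 56 * 441 = 24696 individuals

24696 individuals


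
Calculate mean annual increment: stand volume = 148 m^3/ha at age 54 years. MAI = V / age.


MAI = 148 / 54 = 2.7407 ≈ 2.74 m^3/ha/yr

2.74 m^3/ha/yr


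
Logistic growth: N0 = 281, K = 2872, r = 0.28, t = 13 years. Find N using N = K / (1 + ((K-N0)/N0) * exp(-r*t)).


(K - N0)/N0 = (2872 - 281)/281 = 2591/281 = 9.22064
r*t = 0.28 * 13 = 3.64; exp(-3.64) = 0.0262523
9.22064 * 0.0262523 = 0.242063
1 + 0.242063 = 1.24206
N = 2872 / 1.24206 = 2312.29 ≈ 2312

2312


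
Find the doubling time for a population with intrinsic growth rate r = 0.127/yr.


td = ln(2) / 0.127 = 0.693147 / 0.127 = 5.45785 ≈ 5.5 years

5.5 years


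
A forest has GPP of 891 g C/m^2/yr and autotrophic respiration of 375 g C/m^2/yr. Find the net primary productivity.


NPP = GPP - Ra = 891 - 375 = 516 g C/m^2/yr

516 g C/m^2/yr


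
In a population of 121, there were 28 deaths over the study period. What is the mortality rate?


Mortality rate = 28 / 121 = 0.231405 ≈ 0.2314

0.2314


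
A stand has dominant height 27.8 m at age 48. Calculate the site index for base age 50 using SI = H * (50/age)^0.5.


50/48 = 1.04167
(1.04167)^0.5 = 1.02062
SI = 27.8 * 1.02062 = 28.3732 ≈ 28.4 m

28.4 m


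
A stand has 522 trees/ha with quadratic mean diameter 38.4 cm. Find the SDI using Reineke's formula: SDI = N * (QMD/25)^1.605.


QMD/25 = 38.4/25 = 1.536
(1.536)^1.605 = exp(1.605 * ln(1.536)) = exp(1.605 * 0.429182) = exp(0.688837) = 1.99140
SDI = 522 * 1.99140 = 1039.51 ≈ 1040

1040


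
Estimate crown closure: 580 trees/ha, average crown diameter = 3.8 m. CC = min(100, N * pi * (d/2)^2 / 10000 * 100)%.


(d/2)^2 = (3.8/2)^2 = 1.9^2 = 3.61
Crown area = 3.141593 * 3.61 = 11.3412 m^2
N * area / 10000 * 100 = 580 * 11.3412 / 10000 * 100 = 65.7790
CC = min(100, 65.7790) = 65.7790 ≈ 65.8%

65.8%


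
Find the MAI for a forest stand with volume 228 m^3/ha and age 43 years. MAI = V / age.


MAI = 228 / 43 = 5.3023 ≈ 5.30 m^3/ha/yr

5.30 m^3/ha/yr


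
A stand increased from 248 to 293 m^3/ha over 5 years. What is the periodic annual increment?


PAI = (V2 - V1) / period = (293 - 248) / 5 = 45 / 5 = 9.00 m^3/ha/yr

9.00 m^3/ha/yr


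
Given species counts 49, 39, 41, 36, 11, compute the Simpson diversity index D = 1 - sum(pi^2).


Total N = 49 + 39 + 41 + 36 + 11 = 176
Per-species terms:
  p = 49/176 = 0.278409; p^2 = 0.278409^2 = 0.077512
  p = 39/176 = 0.221591; p^2 = 0.221591^2 = 0.049103
  p = 41/176 = 0.232955; p^2 = 0.232955^2 = 0.054268
  p = 36/176 = 0.204545; p^2 = 0.204545^2 = 0.041839
  p = 11/176 = 0.062500; p^2 = 0.062500^2 = 0.003906
sum(p^2) = 0.077512 + 0.049103 + 0.054268 + 0.041839 + 0.003906 = 0.226628
D = 1 - 0.226628 = 0.773372 ≈ 0.7734

0.7734


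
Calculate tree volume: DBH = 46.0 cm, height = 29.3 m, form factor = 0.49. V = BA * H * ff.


(D/200)^2 = (46.0/200)^2 = 0.23^2 = 0.0529
BA = 3.141593 * 0.0529 = 0.166190 m^2
V = 0.166190 * 29.3 * 0.49 = 2.38599 ≈ 2.386 m^3

2.386 m^3


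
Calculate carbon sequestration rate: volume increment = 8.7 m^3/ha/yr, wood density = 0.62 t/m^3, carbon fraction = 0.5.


C = 8.7 * 0.62 * 0.5 = 2.697 ≈ 2.70 t C/ha/yr

2.70 t C/ha/yr


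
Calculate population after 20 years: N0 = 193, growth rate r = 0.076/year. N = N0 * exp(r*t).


r*t = 0.076 * 20 = 1.52
exp(1.52) = 4.57223
N = 193 * 4.57223 = 882.440 ≈ 882

882


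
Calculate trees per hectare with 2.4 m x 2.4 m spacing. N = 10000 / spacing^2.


N = 10000 / 2.4^2 = 10000 / 5.76 = 1736.11 ≈ 1736 trees/ha

1736 trees/ha


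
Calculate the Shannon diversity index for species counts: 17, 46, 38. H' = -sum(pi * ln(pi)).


Total N = 17 + 46 + 38 = 101
Per-species terms:
  p = 17/101 = 0.168317; ln(p) = -1.781906; p*ln(p) = 0.168317 * (-1.781906) = -0.299925
  p = 46/101 = 0.455446; ln(p) = -0.786478; p*ln(p) = 0.455446 * (-0.786478) = -0.358198
  p = 38/101 = 0.376238; ln(p) = -0.977533; p*ln(p) = 0.376238 * (-0.977533) = -0.367785
sum(p*ln(p)) = (-0.299925) + (-0.358198) + (-0.367785) = -1.025908
H' = -(-1.025908) = 1.025908 ≈ 1.0259

1.0259


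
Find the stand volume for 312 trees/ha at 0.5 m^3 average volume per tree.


V_stand = 312 * 0.5 = 156.0 m^3/ha

156.0 m^3/ha


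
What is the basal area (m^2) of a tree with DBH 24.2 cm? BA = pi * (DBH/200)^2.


D/200 = 24.2/200 = 0.121 m
(D/200)^2 = 0.121^2 = 0.014641
BA = 3.141593 * 0.014641 = 0.0459961 ≈ 0.0460 m^2

0.0460 m^2


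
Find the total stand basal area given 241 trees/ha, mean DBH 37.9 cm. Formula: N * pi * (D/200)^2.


(D/200)^2 = (37.9/200)^2 = 0.1895^2 = 0.03591025
Individual BA = 3.141593 * 0.03591025 = 0.112815 m^2
Stand BA = 241 * 0.112815 = 27.1884 ≈ 27.19 m^2/ha

27.19 m^2/ha


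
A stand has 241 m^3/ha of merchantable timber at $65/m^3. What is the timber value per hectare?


Value = 241 * 65 = $15665/ha

$15665/ha


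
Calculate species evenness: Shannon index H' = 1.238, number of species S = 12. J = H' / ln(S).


ln(12) = 2.48491
J = H' / ln(S) = 1.238 / 2.48491 = 0.498207 ≈ 0.4982

0.4982


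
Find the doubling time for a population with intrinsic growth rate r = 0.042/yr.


td = ln(2) / 0.042 = 0.693147 / 0.042 = 16.5035 ≈ 16.5 years

16.5 years


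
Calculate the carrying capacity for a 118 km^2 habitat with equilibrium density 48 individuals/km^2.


K = 48 * 118 = 5664 individuals

5664 individuals


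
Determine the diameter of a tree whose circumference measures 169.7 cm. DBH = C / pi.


DBH = C / pi = 169.7 / 3.141593 = 54.0172 ≈ 54.02 cm

54.02 cm


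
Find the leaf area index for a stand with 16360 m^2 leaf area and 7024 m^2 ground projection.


LAI = 16360 / 7024 = 2.3292 ≈ 2.33

2.33


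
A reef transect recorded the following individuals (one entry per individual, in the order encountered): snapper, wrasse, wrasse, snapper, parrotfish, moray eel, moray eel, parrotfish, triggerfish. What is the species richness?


Total individuals logged = 9
Distinct species (count of individuals): snapper (2), wrasse (2), parrotfish (2), moray eel (2), triggerfish (1)
Species richness = number of distinct species = 5

5


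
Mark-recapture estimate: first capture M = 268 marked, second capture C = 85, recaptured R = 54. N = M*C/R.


N = M * C / R = 268 * 85 / 54 = 22780 / 54 = 421.85 ≈ 422

422 individuals


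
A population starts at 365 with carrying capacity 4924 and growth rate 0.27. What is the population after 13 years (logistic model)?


(K - N0)/N0 = (4924 - 365)/365 = 4559/365 = 12.4904
r*t = 0.27 * 13 = 3.51; exp(-3.51) = 0.0298969
12.4904 * 0.0298969 = 0.373424
1 + 0.373424 = 1.37342
N = 4924 / 1.37342 = 3585.21 ≈ 3585

3585


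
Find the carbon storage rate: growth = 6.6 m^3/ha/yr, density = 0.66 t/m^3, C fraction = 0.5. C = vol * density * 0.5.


C = 6.6 * 0.66 * 0.5 = 2.178 ≈ 2.18 t C/ha/yr

2.18 t C/ha/yr


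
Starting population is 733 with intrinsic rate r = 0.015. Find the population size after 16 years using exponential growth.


r*t = 0.015 * 16 = 0.24
exp(0.24) = 1.27125
N = 733 * 1.27125 = 931.826 ≈ 932

932


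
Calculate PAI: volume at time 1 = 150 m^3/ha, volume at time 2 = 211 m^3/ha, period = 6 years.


PAI = (V2 - V1) / period = (211 - 150) / 6 = 61 / 6 = 10.1667 ≈ 10.17 m^3/ha/yr

10.17 m^3/ha/yr


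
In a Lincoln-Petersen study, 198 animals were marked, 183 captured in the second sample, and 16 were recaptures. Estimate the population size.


N = M * C / R = 198 * 183 / 16 = 36234 / 16 = 2264.63 ≈ 2265

2265 individuals


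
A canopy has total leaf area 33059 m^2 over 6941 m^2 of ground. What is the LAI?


LAI = 33059 / 6941 = 4.7629 ≈ 4.76

4.76


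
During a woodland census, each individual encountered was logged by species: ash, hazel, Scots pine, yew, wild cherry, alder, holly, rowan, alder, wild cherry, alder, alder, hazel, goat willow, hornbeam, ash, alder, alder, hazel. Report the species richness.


Total individuals logged = 19
Distinct species (count of individuals): ash (2), hazel (3), Scots pine (1), yew (1), wild cherry (2), alder (6), holly (1), rowan (1), goat willow (1), hornbeam (1)
Species richness = number of distinct species = 10

10


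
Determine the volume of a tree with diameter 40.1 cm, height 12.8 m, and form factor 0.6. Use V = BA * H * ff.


(D/200)^2 = (40.1/200)^2 = 0.2005^2 = 0.04020025
BA = 3.141593 * 0.04020025 = 0.126293 m^2
V = 0.126293 * 12.8 * 0.6 = 0.969930 ≈ 0.970 m^3

0.970 m^3


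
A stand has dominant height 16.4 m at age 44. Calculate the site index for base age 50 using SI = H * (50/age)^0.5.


50/44 = 1.13636
(1.13636)^0.5 = 1.06600
SI = 16.4 * 1.06600 = 17.4824 ≈ 17.5 m

17.5 m


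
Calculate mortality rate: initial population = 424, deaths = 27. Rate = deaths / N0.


Mortality rate = 27 / 424 = 0.063679 ≈ 0.0637

0.0637


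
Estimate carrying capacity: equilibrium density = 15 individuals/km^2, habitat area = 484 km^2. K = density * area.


K = 15 * 484 = 7260 individuals

7260 individuals


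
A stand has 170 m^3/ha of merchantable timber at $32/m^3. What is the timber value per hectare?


Value = 170 * 32 = $5440/ha

$5440/ha


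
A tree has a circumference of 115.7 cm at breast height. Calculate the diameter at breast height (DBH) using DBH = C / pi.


DBH = C / pi = 115.7 / 3.141593 = 36.8284 ≈ 36.83 cm

36.83 cm


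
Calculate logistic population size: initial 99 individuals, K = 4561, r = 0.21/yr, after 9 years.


(K - N0)/N0 = (4561 - 99)/99 = 4462/99 = 45.0707
r*t = 0.21 * 9 = 1.89; exp(-1.89) = 0.151072
45.0707 * 0.151072 = 6.80892
1 + 6.80892 = 7.80892
N = 4561 / 7.80892 = 584.076 ≈ 584

584


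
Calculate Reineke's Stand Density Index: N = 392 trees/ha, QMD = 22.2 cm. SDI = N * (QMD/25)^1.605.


QMD/25 = 22.2/25 = 0.888
(0.888)^1.605 = exp(1.605 * ln(0.888)) = exp(1.605 * (-0.118784)) = exp(-0.190648) = 0.826423
SDI = 392 * 0.826423 = 323.958 ≈ 324

324


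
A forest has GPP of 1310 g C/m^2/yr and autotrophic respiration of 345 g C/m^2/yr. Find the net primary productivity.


NPP = GPP - Ra = 1310 - 345 = 965 g C/m^2/yr

965 g C/m^2/yr


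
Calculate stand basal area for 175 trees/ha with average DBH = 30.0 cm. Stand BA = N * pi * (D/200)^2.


(D/200)^2 = (30.0/200)^2 = 0.15^2 = 0.0225
Individual BA = 3.141593 * 0.0225 = 0.0706858 m^2
Stand BA = 175 * 0.0706858 = 12.3700 ≈ 12.37 m^2/ha

12.37 m^2/ha


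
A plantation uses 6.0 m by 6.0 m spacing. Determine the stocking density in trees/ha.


N = 10000 / 6.0^2 = 10000 / 36 = 277.778 ≈ 278 trees/ha

278 trees/ha


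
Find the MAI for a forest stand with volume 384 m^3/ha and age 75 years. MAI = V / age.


MAI = 384 / 75 = 5.12 m^3/ha/yr

5.12 m^3/ha/yr


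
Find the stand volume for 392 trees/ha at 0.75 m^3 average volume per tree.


V_stand = 392 * 0.75 = 294.0 m^3/ha

294.0 m^3/ha


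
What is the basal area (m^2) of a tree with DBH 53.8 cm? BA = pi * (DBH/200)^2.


D/200 = 53.8/200 = 0.269 m
(D/200)^2 = 0.269^2 = 0.072361
BA = 3.141593 * 0.072361 = 0.227329 ≈ 0.2273 m^2

0.2273 m^2


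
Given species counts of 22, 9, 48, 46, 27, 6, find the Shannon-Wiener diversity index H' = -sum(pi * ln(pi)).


Total N = 22 + 9 + 48 + 46 + 27 + 6 = 158
Per-species terms:
  p = 22/158 = 0.139241; ln(p) = -1.971549; p*ln(p) = 0.139241 * (-1.971549) = -0.274520
  p = 9/158 = 0.056962; ln(p) = -2.865371; p*ln(p) = 0.056962 * (-2.865371) = -0.163217
  p = 48/158 = 0.303797; ln(p) = -1.191396; p*ln(p) = 0.303797 * (-1.191396) = -0.361943
  p = 46/158 = 0.291139; ln(p) = -1.233954; p*ln(p) = 0.291139 * (-1.233954) = -0.359252
  p = 27/158 = 0.170886; ln(p) = -1.766759; p*ln(p) = 0.170886 * (-1.766759) = -0.301914
  p = 6/158 = 0.037975; ln(p) = -3.270827; p*ln(p) = 0.037975 * (-3.270827) = -0.124210
sum(p*ln(p)) = (-0.274520) + (-0.163217) + (-0.361943) + (-0.359252) + (-0.301914) + (-0.124210) = -1.585056
H' = -(-1.585056) = 1.585056 ≈ 1.5851

1.5851


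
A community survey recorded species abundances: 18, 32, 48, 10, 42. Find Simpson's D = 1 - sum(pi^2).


Total N = 18 + 32 + 48 + 10 + 42 = 150
Per-species terms:
  p = 18/150 = 0.120000; p^2 = 0.120000^2 = 0.014400
  p = 32/150 = 0.213333; p^2 = 0.213333^2 = 0.045511
  p = 48/150 = 0.320000; p^2 = 0.320000^2 = 0.102400
  p = 10/150 = 0.066667; p^2 = 0.066667^2 = 0.004444
  p = 42/150 = 0.280000; p^2 = 0.280000^2 = 0.078400
sum(p^2) = 0.014400 + 0.045511 + 0.102400 + 0.004444 + 0.078400 = 0.245155
D = 1 - 0.245155 = 0.754845 ≈ 0.7548

0.7548


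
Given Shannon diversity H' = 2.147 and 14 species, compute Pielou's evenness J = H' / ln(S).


ln(14) = 2.63906
J = H' / ln(S) = 2.147 / 2.63906 = 0.813547 ≈ 0.8135

0.8135


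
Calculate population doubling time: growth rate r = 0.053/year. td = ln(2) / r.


td = ln(2) / 0.053 = 0.693147 / 0.053 = 13.0782 ≈ 13.1 years

13.1 years


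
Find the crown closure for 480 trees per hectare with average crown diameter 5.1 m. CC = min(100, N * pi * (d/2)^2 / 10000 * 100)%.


(d/2)^2 = (5.1/2)^2 = 2.55^2 = 6.5025
Crown area = 3.141593 * 6.5025 = 20.4282 m^2
N * area / 10000 * 100 = 480 * 20.4282 / 10000 * 100 = 98.0554
CC = min(100, 98.0554) = 98.0554 ≈ 98.1%

98.1%


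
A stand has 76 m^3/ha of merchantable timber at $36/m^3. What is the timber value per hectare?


Value = 76 * 36 = $2736/ha

$2736/ha


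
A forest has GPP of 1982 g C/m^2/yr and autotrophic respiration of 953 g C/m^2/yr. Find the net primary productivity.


NPP = GPP - Ra = 1982 - 953 = 1029 g C/m^2/yr

1029 g C/m^2/yr


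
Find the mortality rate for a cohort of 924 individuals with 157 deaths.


Mortality rate = 157 / 924 = 0.169913 ≈ 0.1699

0.1699


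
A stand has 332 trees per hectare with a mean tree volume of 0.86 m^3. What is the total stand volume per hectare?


V_stand = 332 * 0.86 = 285.52 ≈ 285.5 m^3/ha

285.5 m^3/ha


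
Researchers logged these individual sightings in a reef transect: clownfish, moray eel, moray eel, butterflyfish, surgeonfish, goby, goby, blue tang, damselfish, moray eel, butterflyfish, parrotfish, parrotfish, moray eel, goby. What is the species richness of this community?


Total individuals logged = 15
Distinct species (count of individuals): clownfish (1), moray eel (4), butterflyfish (2), surgeonfish (1), goby (3), blue tang (1), damselfish (1), parrotfish (2)
Species richness = number of distinct species = 8

8


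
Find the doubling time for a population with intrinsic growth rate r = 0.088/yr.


td = ln(2) / 0.088 = 0.693147 / 0.088 = 7.87667 ≈ 7.9 years

7.9 years


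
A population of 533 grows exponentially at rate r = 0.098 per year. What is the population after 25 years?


r*t = 0.098 * 25 = 2.45
exp(2.45) = 11.5883
N = 533 * 11.5883 = 6176.56 ≈ 6177

6177


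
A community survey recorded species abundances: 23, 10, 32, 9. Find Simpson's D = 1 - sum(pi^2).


Total N = 23 + 10 + 32 + 9 = 74
Per-species terms:
  p = 23/74 = 0.310811; p^2 = 0.310811^2 = 0.096603
  p = 10/74 = 0.135135; p^2 = 0.135135^2 = 0.018261
  p = 32/74 = 0.432432; p^2 = 0.432432^2 = 0.186997
  p = 9/74 = 0.121622; p^2 = 0.121622^2 = 0.014792
sum(p^2) = 0.096603 + 0.018261 + 0.186997 + 0.014792 = 0.316653
D = 1 - 0.316653 = 0.683347 ≈ 0.6833

0.6833


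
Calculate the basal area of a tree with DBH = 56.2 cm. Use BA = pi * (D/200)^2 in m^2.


D/200 = 56.2/200 = 0.281 m
(D/200)^2 = 0.281^2 = 0.078961
BA = 3.141593 * 0.078961 = 0.248063 ≈ 0.2481 m^2

0.2481 m^2


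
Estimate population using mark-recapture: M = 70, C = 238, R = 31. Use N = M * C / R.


N = M * C / R = 70 * 238 / 31 = 16660 / 31 = 537.42 ≈ 537

537 individuals


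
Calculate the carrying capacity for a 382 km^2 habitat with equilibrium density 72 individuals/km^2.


K = 72 * 382 = 27504 individuals

27504 individuals


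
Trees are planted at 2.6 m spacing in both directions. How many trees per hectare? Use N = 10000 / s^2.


N = 10000 / 2.6^2 = 10000 / 6.76 = 1479.29 ≈ 1479 trees/ha

1479 trees/ha


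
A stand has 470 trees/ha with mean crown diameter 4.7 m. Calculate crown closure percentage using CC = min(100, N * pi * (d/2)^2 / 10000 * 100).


(d/2)^2 = (4.7/2)^2 = 2.35^2 = 5.5225
Crown area = 3.141593 * 5.5225 = 17.3494 m^2
N * area / 10000 * 100 = 470 * 17.3494 / 10000 * 100 = 81.5422
CC = min(100, 81.5422) = 81.5422 ≈ 81.5%

81.5%


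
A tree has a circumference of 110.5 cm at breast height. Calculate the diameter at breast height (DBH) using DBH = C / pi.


DBH = C / pi = 110.5 / 3.141593 = 35.1732 ≈ 35.17 cm

35.17 cm


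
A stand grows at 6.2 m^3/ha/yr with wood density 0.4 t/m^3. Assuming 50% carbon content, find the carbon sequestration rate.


C = 6.2 * 0.4 * 0.5 = 1.24 t C/ha/yr

1.24 t C/ha/yr


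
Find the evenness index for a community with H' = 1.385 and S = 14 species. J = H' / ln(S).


ln(14) = 2.63906
J = H' / ln(S) = 1.385 / 2.63906 = 0.524808 ≈ 0.5248

0.5248


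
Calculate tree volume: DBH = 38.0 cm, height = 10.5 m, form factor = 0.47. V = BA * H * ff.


(D/200)^2 = (38.0/200)^2 = 0.19^2 = 0.0361
BA = 3.141593 * 0.0361 = 0.113412 m^2
V = 0.113412 * 10.5 * 0.47 = 0.559688 ≈ 0.560 m^3

0.560 m^3


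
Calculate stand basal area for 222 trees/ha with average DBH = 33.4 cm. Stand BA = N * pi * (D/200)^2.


(D/200)^2 = (33.4/200)^2 = 0.167^2 = 0.027889
Individual BA = 3.141593 * 0.027889 = 0.0876159 m^2
Stand BA = 222 * 0.0876159 = 19.4507 ≈ 19.45 m^2/ha

19.45 m^2/ha


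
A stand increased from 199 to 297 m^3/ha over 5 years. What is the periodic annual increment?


PAI = (V2 - V1) / period = (297 - 199) / 5 = 98 / 5 = 19.60 m^3/ha/yr

19.60 m^3/ha/yr


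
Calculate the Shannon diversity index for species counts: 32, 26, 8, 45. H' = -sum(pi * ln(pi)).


Total N = 32 + 26 + 8 + 45 = 111
Per-species terms:
  p = 32/111 = 0.288288; ln(p) = -1.243795; p*ln(p) = 0.288288 * (-1.243795) = -0.358571
  p = 26/111 = 0.234234; ln(p) = -1.451435; p*ln(p) = 0.234234 * (-1.451435) = -0.339975
  p = 8/111 = 0.072072; ln(p) = -2.630090; p*ln(p) = 0.072072 * (-2.630090) = -0.189556
  p = 45/111 = 0.405405; ln(p) = -0.902869; p*ln(p) = 0.405405 * (-0.902869) = -0.366028
sum(p*ln(p)) = (-0.358571) + (-0.339975) + (-0.189556) + (-0.366028) = -1.254130
H' = -(-1.254130) = 1.254130 ≈ 1.2541

1.2541


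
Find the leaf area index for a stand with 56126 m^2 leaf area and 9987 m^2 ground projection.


LAI = 56126 / 9987 = 5.6199 ≈ 5.62

5.62


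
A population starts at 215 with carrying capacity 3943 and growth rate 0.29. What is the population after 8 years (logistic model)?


(K - N0)/N0 = (3943 - 215)/215 = 3728/215 = 17.3395
r*t = 0.29 * 8 = 2.32; exp(-2.32) = 0.0982736
17.3395 * 0.0982736 = 1.70402
1 + 1.70402 = 2.70402
N = 3943 / 2.70402 = 1458.20 ≈ 1458

1458


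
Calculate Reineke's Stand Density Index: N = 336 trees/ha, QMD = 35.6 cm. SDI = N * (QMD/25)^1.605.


QMD/25 = 35.6/25 = 1.424
(1.424)^1.605 = exp(1.605 * ln(1.424)) = exp(1.605 * 0.353470) = exp(0.567319) = 1.76353
SDI = 336 * 1.76353 = 592.546 ≈ 593

593


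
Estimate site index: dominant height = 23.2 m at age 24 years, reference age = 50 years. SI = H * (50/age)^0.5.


50/24 = 2.08333
(2.08333)^0.5 = 1.44337
SI = 23.2 * 1.44337 = 33.4862 ≈ 33.5 m

33.5 m


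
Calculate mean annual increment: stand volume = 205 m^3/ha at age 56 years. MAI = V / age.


MAI = 205 / 56 = 3.6607 ≈ 3.66 m^3/ha/yr

3.66 m^3/ha/yr


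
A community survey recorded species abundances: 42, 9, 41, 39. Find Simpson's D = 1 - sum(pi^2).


Total N = 42 + 9 + 41 + 39 = 131
Per-species terms:
  p = 42/131 = 0.320611; p^2 = 0.320611^2 = 0.102791
  p = 9/131 = 0.068702; p^2 = 0.068702^2 = 0.004720
  p = 41/131 = 0.312977; p^2 = 0.312977^2 = 0.097955
  p = 39/131 = 0.297710; p^2 = 0.297710^2 = 0.088631
sum(p^2) = 0.102791 + 0.004720 + 0.097955 + 0.088631 = 0.294097
D = 1 - 0.294097 = 0.705903 ≈ 0.7059

0.7059


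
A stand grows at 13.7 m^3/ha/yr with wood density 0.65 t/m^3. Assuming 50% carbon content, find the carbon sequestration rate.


C = 13.7 * 0.65 * 0.5 = 4.4525 ≈ 4.45 t C/ha/yr

4.45 t C/ha/yr


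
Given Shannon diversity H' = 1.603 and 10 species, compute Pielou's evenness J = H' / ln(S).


ln(10) = 2.30259
J = H' / ln(S) = 1.603 / 2.30259 = 0.696173 ≈ 0.6962

0.6962


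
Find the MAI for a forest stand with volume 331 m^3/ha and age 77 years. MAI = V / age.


MAI = 331 / 77 = 4.2987 ≈ 4.30 m^3/ha/yr

4.30 m^3/ha/yr


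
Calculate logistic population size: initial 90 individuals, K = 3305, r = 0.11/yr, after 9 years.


(K - N0)/N0 = (3305 - 90)/90 = 3215/90 = 35.7222
r*t = 0.11 * 9 = 0.99; exp(-0.99) = 0.371577
35.7222 * 0.371577 = 13.2735
1 + 13.2735 = 14.2735
N = 3305 / 14.2735 = 231.548 ≈ 232

232


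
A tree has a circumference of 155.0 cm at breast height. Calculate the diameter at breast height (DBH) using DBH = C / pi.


DBH = C / pi = 155.0 / 3.141593 = 49.3380 ≈ 49.34 cm

49.34 cm


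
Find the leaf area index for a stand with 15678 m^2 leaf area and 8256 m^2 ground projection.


LAI = 15678 / 8256 = 1.8990 ≈ 1.90

1.90


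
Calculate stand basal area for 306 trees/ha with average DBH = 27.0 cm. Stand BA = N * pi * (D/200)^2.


(D/200)^2 = (27.0/200)^2 = 0.135^2 = 0.018225
Individual BA = 3.141593 * 0.018225 = 0.0572555 m^2
Stand BA = 306 * 0.0572555 = 17.5202 ≈ 17.52 m^2/ha

17.52 m^2/ha


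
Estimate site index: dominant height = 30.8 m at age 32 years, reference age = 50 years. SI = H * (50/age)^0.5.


50/32 = 1.56250
(1.56250)^0.5 = 1.25000
SI = 30.8 * 1.25000 = 38.5000 ≈ 38.5 m

38.5 m


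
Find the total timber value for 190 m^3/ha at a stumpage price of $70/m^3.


Value = 190 * 70 = $13300/ha

$13300/ha


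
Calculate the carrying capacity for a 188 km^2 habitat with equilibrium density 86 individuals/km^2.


K = 86 * 188 = 16168 individuals

16168 individuals


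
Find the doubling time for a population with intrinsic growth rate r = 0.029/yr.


td = ln(2) / 0.029 = 0.693147 / 0.029 = 23.9016 ≈ 23.9 years

23.9 years


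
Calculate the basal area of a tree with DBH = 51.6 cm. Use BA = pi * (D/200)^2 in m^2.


D/200 = 51.6/200 = 0.258 m
(D/200)^2 = 0.258^2 = 0.066564
BA = 3.141593 * 0.066564 = 0.209117 ≈ 0.2091 m^2

0.2091 m^2


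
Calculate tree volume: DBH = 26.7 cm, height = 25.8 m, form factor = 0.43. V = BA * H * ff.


(D/200)^2 = (26.7/200)^2 = 0.1335^2 = 0.01782225
BA = 3.141593 * 0.01782225 = 0.0559903 m^2
V = 0.0559903 * 25.8 * 0.43 = 0.621156 ≈ 0.621 m^3

0.621 m^3


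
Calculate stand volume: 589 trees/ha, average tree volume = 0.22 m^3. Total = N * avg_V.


V_stand = 589 * 0.22 = 129.58 ≈ 129.6 m^3/ha

129.6 m^3/ha


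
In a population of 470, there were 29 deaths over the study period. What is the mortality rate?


Mortality rate = 29 / 470 = 0.061702 ≈ 0.0617

0.0617


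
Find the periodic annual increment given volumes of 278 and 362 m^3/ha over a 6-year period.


PAI = (V2 - V1) / period = (362 - 278) / 6 = 84 / 6 = 14.00 m^3/ha/yr

14.00 m^3/ha/yr


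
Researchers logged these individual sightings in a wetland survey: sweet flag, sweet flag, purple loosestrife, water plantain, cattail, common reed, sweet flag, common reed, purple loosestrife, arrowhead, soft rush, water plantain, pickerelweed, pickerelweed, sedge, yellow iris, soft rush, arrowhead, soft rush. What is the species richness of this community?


Total individuals logged = 19
Distinct species (count of individuals): sweet flag (3), purple loosestrife (2), water plantain (2), cattail (1), common reed (2), arrowhead (2), soft rush (3), pickerelweed (2), sedge (1), yellow iris (1)
Species richness = number of distinct species = 10

10


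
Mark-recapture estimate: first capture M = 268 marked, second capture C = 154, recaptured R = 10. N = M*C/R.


N = M * C / R = 268 * 154 / 10 = 41272 / 10 = 4127.20 ≈ 4127

4127 individuals


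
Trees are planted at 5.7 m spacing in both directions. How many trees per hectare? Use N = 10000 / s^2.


N = 10000 / 5.7^2 = 10000 / 32.49 = 307.787 ≈ 308 trees/ha

308 trees/ha


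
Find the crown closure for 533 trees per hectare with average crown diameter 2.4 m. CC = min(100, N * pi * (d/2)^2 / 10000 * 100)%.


(d/2)^2 = (2.4/2)^2 = 1.2^2 = 1.44
Crown area = 3.141593 * 1.44 = 4.52389 m^2
N * area / 10000 * 100 = 533 * 4.52389 / 10000 * 100 = 24.1123
CC = min(100, 24.1123) = 24.1123 ≈ 24.1%

24.1%


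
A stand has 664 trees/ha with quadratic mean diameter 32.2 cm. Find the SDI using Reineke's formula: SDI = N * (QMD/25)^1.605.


QMD/25 = 32.2/25 = 1.288
(1.288)^1.605 = exp(1.605 * ln(1.288)) = exp(1.605 * 0.253091) = exp(0.406211) = 1.50112
SDI = 664 * 1.50112 = 996.744 ≈ 997

997


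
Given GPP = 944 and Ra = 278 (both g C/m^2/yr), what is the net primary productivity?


NPP = GPP - Ra = 944 - 278 = 666 g C/m^2/yr

666 g C/m^2/yr


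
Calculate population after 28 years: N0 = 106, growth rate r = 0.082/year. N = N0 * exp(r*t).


r*t = 0.082 * 28 = 2.296
exp(2.296) = 9.93437
N = 106 * 9.93437 = 1053.04 ≈ 1053

1053


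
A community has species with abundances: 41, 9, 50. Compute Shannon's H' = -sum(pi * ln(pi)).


Total N = 41 + 9 + 50 = 100
Per-species terms:
  p = 41/100 = 0.410000; ln(p) = -0.891598; p*ln(p) = 0.410000 * (-0.891598) = -0.365555
  p = 9/100 = 0.090000; ln(p) = -2.407946; p*ln(p) = 0.090000 * (-2.407946) = -0.216715
  p = 50/100 = 0.500000; ln(p) = -0.693147; p*ln(p) = 0.500000 * (-0.693147) = -0.346574
sum(p*ln(p)) = (-0.365555) + (-0.216715) + (-0.346574) = -0.928844
H' = -(-0.928844) = 0.928844 ≈ 0.9288

0.9288


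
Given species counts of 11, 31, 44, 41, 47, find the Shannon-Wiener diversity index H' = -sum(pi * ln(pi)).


Total N = 11 + 31 + 44 + 41 + 47 = 174
Per-species terms:
  p = 11/174 = 0.063218; ln(p) = -2.761166; p*ln(p) = 0.063218 * (-2.761166) = -0.174555
  p = 31/174 = 0.178161; ln(p) = -1.725068; p*ln(p) = 0.178161 * (-1.725068) = -0.307340
  p = 44/174 = 0.252874; ln(p) = -1.374864; p*ln(p) = 0.252874 * (-1.374864) = -0.347667
  p = 41/174 = 0.235632; ln(p) = -1.445484; p*ln(p) = 0.235632 * (-1.445484) = -0.340602
  p = 47/174 = 0.270115; ln(p) = -1.308907; p*ln(p) = 0.270115 * (-1.308907) = -0.353555
sum(p*ln(p)) = (-0.174555) + (-0.307340) + (-0.347667) + (-0.340602) + (-0.353555) = -1.523719
H' = -(-1.523719) = 1.523719 ≈ 1.5237

1.5237


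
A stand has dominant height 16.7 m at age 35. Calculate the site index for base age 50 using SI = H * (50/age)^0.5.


50/35 = 1.42857
(1.42857)^0.5 = 1.19523
SI = 16.7 * 1.19523 = 19.9603 ≈ 20.0 m

20.0 m


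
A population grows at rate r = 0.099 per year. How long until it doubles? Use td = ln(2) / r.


td = ln(2) / 0.099 = 0.693147 / 0.099 = 7.00148 ≈ 7.0 years

7.0 years


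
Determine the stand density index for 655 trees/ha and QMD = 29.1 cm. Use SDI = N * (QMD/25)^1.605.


QMD/25 = 29.1/25 = 1.164
(1.164)^1.605 = exp(1.605 * ln(1.164)) = exp(1.605 * 0.151862) = exp(0.243739) = 1.27601
SDI = 655 * 1.27601 = 835.787 ≈ 836

836


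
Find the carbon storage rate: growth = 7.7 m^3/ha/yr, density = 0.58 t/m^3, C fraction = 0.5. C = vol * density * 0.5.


C = 7.7 * 0.58 * 0.5 = 2.233 ≈ 2.23 t C/ha/yr

2.23 t C/ha/yr


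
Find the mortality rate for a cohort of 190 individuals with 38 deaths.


Mortality rate = 38 / 190 = 0.2000

0.2000


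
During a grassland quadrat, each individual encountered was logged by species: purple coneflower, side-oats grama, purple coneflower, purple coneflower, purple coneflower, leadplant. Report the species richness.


Total individuals logged = 6
Distinct species (count of individuals): purple coneflower (4), side-oats grama (1), leadplant (1)
Species richness = number of distinct species = 3

3


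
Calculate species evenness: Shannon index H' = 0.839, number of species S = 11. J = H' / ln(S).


ln(11) = 2.39790
J = H' / ln(S) = 0.839 / 2.39790 = 0.349889 ≈ 0.3499

0.3499


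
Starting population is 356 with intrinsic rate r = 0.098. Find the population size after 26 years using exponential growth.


r*t = 0.098 * 26 = 2.548
exp(2.548) = 12.7815
N = 356 * 12.7815 = 4550.21 ≈ 4550

4550


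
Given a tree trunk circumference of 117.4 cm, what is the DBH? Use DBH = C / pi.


DBH = C / pi = 117.4 / 3.141593 = 37.3696 ≈ 37.37 cm

37.37 cm


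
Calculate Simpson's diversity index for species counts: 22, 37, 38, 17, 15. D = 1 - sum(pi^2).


Total N = 22 + 37 + 38 + 17 + 15 = 129
Per-species terms:
  p = 22/129 = 0.170543; p^2 = 0.170543^2 = 0.029085
  p = 37/129 = 0.286822; p^2 = 0.286822^2 = 0.082267
  p = 38/129 = 0.294574; p^2 = 0.294574^2 = 0.086774
  p = 17/129 = 0.131783; p^2 = 0.131783^2 = 0.017367
  p = 15/129 = 0.116279; p^2 = 0.116279^2 = 0.013521
sum(p^2) = 0.029085 + 0.082267 + 0.086774 + 0.017367 + 0.013521 = 0.229014
D = 1 - 0.229014 = 0.770986 ≈ 0.7710

0.7710


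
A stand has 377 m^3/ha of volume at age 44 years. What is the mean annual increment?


MAI = 377 / 44 = 8.5682 ≈ 8.57 m^3/ha/yr

8.57 m^3/ha/yr


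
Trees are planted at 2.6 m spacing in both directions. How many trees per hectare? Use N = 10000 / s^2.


N = 10000 / 2.6^2 = 10000 / 6.76 = 1479.29 ≈ 1479 trees/ha

1479 trees/ha


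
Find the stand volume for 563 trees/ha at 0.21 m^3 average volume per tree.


V_stand = 563 * 0.21 = 118.23 ≈ 118.2 m^3/ha

118.2 m^3/ha


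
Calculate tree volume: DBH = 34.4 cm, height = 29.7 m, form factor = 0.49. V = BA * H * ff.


(D/200)^2 = (34.4/200)^2 = 0.172^2 = 0.029584
BA = 3.141593 * 0.029584 = 0.0929409 m^2
V = 0.0929409 * 29.7 * 0.49 = 1.35257 ≈ 1.353 m^3

1.353 m^3


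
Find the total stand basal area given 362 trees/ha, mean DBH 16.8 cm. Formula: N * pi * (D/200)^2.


(D/200)^2 = (16.8/200)^2 = 0.084^2 = 0.007056
Individual BA = 3.141593 * 0.007056 = 0.0221671 m^2
Stand BA = 362 * 0.0221671 = 8.02449 ≈ 8.02 m^2/ha

8.02 m^2/ha


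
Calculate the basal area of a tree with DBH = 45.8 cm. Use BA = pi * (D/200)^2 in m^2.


D/200 = 45.8/200 = 0.229 m
(D/200)^2 = 0.229^2 = 0.052441
BA = 3.141593 * 0.052441 = 0.164748 ≈ 0.1647 m^2

0.1647 m^2


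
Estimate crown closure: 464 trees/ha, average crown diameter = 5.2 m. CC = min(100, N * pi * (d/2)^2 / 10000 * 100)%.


(d/2)^2 = (5.2/2)^2 = 2.6^2 = 6.76
Crown area = 3.141593 * 6.76 = 21.2372 m^2
N * area / 10000 * 100 = 464 * 21.2372 / 10000 * 100 = 98.5406
CC = min(100, 98.5406) = 98.5406 ≈ 98.5%

98.5%


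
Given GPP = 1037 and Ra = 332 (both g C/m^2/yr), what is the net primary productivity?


NPP = GPP - Ra = 1037 - 332 = 705 g C/m^2/yr

705 g C/m^2/yr


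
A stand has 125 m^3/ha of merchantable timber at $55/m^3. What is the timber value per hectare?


Value = 125 * 55 = $6875/ha

$6875/ha


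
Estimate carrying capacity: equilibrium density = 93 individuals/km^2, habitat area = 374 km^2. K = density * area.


K = 93 * 374 = 34782 individuals

34782 individuals


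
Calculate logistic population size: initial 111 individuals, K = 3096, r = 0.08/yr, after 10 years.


(K - N0)/N0 = (3096 - 111)/111 = 2985/111 = 26.8919
r*t = 0.08 * 10 = 0.8; exp(-0.8) = 0.449329
26.8919 * 0.449329 = 12.0833
1 + 12.0833 = 13.0833
N = 3096 / 13.0833 = 236.638 ≈ 237

237


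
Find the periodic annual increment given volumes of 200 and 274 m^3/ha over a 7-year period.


PAI = (V2 - V1) / period = (274 - 200) / 7 = 74 / 7 = 10.5714 ≈ 10.57 m^3/ha/yr

10.57 m^3/ha/yr


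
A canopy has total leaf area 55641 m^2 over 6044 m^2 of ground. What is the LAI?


LAI = 55641 / 6044 = 9.2060 ≈ 9.21

9.21


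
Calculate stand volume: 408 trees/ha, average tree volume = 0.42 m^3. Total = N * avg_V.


V_stand = 408 * 0.42 = 171.36 ≈ 171.4 m^3/ha

171.4 m^3/ha


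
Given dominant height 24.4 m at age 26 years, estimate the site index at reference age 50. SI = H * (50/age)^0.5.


50/26 = 1.92308
(1.92308)^0.5 = 1.38675
SI = 24.4 * 1.38675 = 33.8367 ≈ 33.8 m

33.8 m


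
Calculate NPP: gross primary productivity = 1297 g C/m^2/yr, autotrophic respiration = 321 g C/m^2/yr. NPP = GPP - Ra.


NPP = GPP - Ra = 1297 - 321 = 976 g C/m^2/yr

976 g C/m^2/yr


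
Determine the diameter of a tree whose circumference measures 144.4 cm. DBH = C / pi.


DBH = C / pi = 144.4 / 3.141593 = 45.9639 ≈ 45.96 cm

45.96 cm


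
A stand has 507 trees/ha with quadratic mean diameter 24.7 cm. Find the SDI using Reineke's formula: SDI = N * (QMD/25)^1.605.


QMD/25 = 24.7/25 = 0.988
(0.988)^1.605 = exp(1.605 * ln(0.988)) = exp(1.605 * (-0.0120726)) = exp(-0.0193765) = 0.980810
SDI = 507 * 0.980810 = 497.271 ≈ 497

497


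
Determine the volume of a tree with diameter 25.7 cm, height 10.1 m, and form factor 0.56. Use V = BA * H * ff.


(D/200)^2 = (25.7/200)^2 = 0.1285^2 = 0.01651225
BA = 3.141593 * 0.01651225 = 0.0518748 m^2
V = 0.0518748 * 10.1 * 0.56 = 0.293404 ≈ 0.293 m^3

0.293 m^3


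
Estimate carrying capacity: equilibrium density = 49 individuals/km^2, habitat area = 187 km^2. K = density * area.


K = 49 * 187 = 9163 individuals

9163 individuals


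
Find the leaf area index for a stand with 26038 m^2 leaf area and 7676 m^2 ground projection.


LAI = 26038 / 7676 = 3.3921 ≈ 3.39

3.39


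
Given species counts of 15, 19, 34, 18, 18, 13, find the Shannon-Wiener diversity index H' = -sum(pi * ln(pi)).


Total N = 15 + 19 + 34 + 18 + 18 + 13 = 117
Per-species terms:
  p = 15/117 = 0.128205; ln(p) = -2.054125; p*ln(p) = 0.128205 * (-2.054125) = -0.263349
  p = 19/117 = 0.162393; ln(p) = -1.817736; p*ln(p) = 0.162393 * (-1.817736) = -0.295188
  p = 34/117 = 0.290598; ln(p) = -1.235814; p*ln(p) = 0.290598 * (-1.235814) = -0.359125
  p = 18/117 = 0.153846; ln(p) = -1.871803; p*ln(p) = 0.153846 * (-1.871803) = -0.287969
  p = 18/117 = 0.153846; ln(p) = -1.871803; p*ln(p) = 0.153846 * (-1.871803) = -0.287969
  p = 13/117 = 0.111111; ln(p) = -2.197226; p*ln(p) = 0.111111 * (-2.197226) = -0.244136
sum(p*ln(p)) = (-0.263349) + (-0.295188) + (-0.359125) + (-0.287969) + (-0.287969) + (-0.244136) = -1.737736
H' = -(-1.737736) = 1.737736 ≈ 1.7377

1.7377


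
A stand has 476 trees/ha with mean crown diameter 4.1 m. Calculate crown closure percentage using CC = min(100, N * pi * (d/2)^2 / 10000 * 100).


(d/2)^2 = (4.1/2)^2 = 2.05^2 = 4.2025
Crown area = 3.141593 * 4.2025 = 13.2025 m^2
N * area / 10000 * 100 = 476 * 13.2025 / 10000 * 100 = 62.8439
CC = min(100, 62.8439) = 62.8439 ≈ 62.8%

62.8%


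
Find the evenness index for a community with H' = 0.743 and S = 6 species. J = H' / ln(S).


ln(6) = 1.79176
J = H' / ln(S) = 0.743 / 1.79176 = 0.414676 ≈ 0.4147

0.4147


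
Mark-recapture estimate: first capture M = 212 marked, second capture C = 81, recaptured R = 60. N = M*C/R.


N = M * C / R = 212 * 81 / 60 = 17172 / 60 = 286.20 ≈ 286

286 individuals


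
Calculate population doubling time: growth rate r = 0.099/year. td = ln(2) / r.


td = ln(2) / 0.099 = 0.693147 / 0.099 = 7.00148 ≈ 7.0 years

7.0 years


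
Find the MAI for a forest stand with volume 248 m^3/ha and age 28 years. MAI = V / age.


MAI = 248 / 28 = 8.8571 ≈ 8.86 m^3/ha/yr

8.86 m^3/ha/yr


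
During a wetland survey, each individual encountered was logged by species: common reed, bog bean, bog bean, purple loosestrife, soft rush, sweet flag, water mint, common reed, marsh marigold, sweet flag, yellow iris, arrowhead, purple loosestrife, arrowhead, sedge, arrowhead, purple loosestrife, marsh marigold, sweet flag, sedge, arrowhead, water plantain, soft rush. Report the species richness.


Total individuals logged = 23
Distinct species (count of individuals): common reed (2), bog bean (2), purple loosestrife (3), soft rush (2), sweet flag (3), water mint (1), marsh marigold (2), yellow iris (1), arrowhead (4), sedge (2), water plantain (1)
Species richness = number of distinct species = 11

11


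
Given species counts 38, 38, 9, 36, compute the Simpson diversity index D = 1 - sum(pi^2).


Total N = 38 + 38 + 9 + 36 = 121
Per-species terms:
  p = 38/121 = 0.314050; p^2 = 0.314050^2 = 0.098627
  p = 38/121 = 0.314050; p^2 = 0.314050^2 = 0.098627
  p = 9/121 = 0.074380; p^2 = 0.074380^2 = 0.005532
  p = 36/121 = 0.297521; p^2 = 0.297521^2 = 0.088519
sum(p^2) = 0.098627 + 0.098627 + 0.005532 + 0.088519 = 0.291305
D = 1 - 0.291305 = 0.708695 ≈ 0.7087

0.7087


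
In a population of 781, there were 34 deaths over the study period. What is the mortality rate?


Mortality rate = 34 / 781 = 0.043534 ≈ 0.0435

0.0435


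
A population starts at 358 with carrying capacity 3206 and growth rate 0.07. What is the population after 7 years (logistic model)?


(K - N0)/N0 = (3206 - 358)/358 = 2848/358 = 7.95531
r*t = 0.07 * 7 = 0.49; exp(-0.49) = 0.612626
7.95531 * 0.612626 = 4.87363
1 + 4.87363 = 5.87363
N = 3206 / 5.87363 = 545.829 ≈ 546

546


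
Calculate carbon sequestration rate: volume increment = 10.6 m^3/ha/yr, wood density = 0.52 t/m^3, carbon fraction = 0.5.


C = 10.6 * 0.52 * 0.5 = 2.756 ≈ 2.76 t C/ha/yr

2.76 t C/ha/yr


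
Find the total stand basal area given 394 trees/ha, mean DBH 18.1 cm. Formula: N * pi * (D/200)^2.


(D/200)^2 = (18.1/200)^2 = 0.0905^2 = 0.00819025
Individual BA = 3.141593 * 0.00819025 = 0.0257304 m^2
Stand BA = 394 * 0.0257304 = 10.1378 ≈ 10.14 m^2/ha

10.14 m^2/ha


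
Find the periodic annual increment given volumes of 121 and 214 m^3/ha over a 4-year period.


PAI = (V2 - V1) / period = (214 - 121) / 4 = 93 / 4 = 23.25 m^3/ha/yr

23.25 m^3/ha/yr


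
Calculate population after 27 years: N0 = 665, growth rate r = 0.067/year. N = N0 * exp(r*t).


r*t = 0.067 * 27 = 1.809
exp(1.809) = 6.10434
N = 665 * 6.10434 = 4059.39 ≈ 4059

4059


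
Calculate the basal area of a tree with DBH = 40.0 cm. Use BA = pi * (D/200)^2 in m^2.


D/200 = 40.0/200 = 0.2 m
(D/200)^2 = 0.2^2 = 0.04
BA = 3.141593 * 0.04 = 0.125664 ≈ 0.1257 m^2

0.1257 m^2
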